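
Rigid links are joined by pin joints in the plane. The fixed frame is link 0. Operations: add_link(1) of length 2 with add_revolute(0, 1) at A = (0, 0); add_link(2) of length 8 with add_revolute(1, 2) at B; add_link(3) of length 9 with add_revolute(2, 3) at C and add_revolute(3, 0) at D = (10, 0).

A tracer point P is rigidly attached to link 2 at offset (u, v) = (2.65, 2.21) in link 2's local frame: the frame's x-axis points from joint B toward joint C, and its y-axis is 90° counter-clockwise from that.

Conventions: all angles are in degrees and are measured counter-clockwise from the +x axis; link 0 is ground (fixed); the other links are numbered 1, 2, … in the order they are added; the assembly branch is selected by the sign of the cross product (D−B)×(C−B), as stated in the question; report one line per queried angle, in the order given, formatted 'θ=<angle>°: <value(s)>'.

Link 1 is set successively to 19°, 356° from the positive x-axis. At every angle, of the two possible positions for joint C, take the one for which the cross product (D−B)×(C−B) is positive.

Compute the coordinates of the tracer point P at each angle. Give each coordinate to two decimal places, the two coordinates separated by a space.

A=(0,0), D=(10.00,0)
θ=19°: B = A + 2.00·(cos19°, sin19°) = (1.8910, 0.6511)
θ=19°: |BD| = 8.1351
θ=19°: circle(B,8.00) ∩ circle(D,9.00): a=3.0227, h=7.4070
θ=19°:   candidates: C₊=(5.4969,7.7924) cross=60.256; C₋=(4.3112,-6.9740) cross=-60.256
θ=19°:   branch + wants cross > 0 → take C=(5.4969,7.7924) (cross=60.256)
θ=19°: ex = (C−B)/|BC| = (0.4507,0.8927); ey = (-0.8927,0.4507)
θ=19°: P = B + 2.65·ex + 2.21·ey = (1.1127,4.0128)
θ=356°: B = A + 2.00·(cos356°, sin356°) = (1.9951, -0.1395)
θ=356°: |BD| = 8.0061
θ=356°: circle(B,8.00) ∩ circle(D,9.00): a=2.9414, h=7.4397
θ=356°:   candidates: C₊=(4.8064,7.3503) cross=59.563; C₋=(5.0657,-7.5268) cross=-59.563
θ=356°:   branch + wants cross > 0 → take C=(4.8064,7.3503) (cross=59.563)
θ=356°: ex = (C−B)/|BC| = (0.3514,0.9362); ey = (-0.9362,0.3514)
θ=356°: P = B + 2.65·ex + 2.21·ey = (0.8573,3.1181)

θ=19°: 1.11 4.01
θ=356°: 0.86 3.12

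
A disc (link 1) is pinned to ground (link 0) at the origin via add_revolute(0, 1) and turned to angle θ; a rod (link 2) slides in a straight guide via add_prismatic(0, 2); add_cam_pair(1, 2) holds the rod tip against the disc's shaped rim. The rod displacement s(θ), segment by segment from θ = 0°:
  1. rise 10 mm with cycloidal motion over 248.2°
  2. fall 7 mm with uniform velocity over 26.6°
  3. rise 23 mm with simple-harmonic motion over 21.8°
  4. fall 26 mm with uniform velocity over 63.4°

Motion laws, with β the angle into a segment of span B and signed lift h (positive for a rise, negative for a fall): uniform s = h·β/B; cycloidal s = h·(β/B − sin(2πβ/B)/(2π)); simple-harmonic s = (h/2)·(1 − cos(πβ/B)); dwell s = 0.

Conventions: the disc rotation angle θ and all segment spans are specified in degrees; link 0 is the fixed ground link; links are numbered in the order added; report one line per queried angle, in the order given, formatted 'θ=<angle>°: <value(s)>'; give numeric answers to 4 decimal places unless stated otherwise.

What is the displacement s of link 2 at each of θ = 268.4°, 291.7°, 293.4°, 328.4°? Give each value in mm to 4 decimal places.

segment 1 (0° to 248.2°, cycloidal, h = 10) is passed completely: s = 0.0000 + (10) = 10.0000
θ = 268.4° falls in segment 2 (248.2° to 274.8°, uniform, h = -7): β = 268.4 − 248.2 = 20.2°, B = 26.6°; Δs = -7·20.2/26.6 = -5.3158; s = 10.0000 − 5.3158 = 4.6842
segment 2 (248.2° to 274.8°, uniform, h = -7) is passed completely: s = 10.0000 + (-7) = 3.0000
θ = 291.7° falls in segment 3 (274.8° to 296.6°, simple-harmonic, h = 23): β = 291.7 − 274.8 = 16.9°, B = 21.8°; Δs = 23/2·(1 − cos(π·0.7752)) = 20.2500; s = 3.0000 + 20.2500 = 23.2500
θ = 293.4° falls in segment 3 (274.8° to 296.6°, simple-harmonic, h = 23): β = 293.4 − 274.8 = 18.6°, B = 21.8°; Δs = 23/2·(1 − cos(π·0.8532)) = 21.7987; s = 3.0000 + 21.7987 = 24.7987
segment 3 (274.8° to 296.6°, simple-harmonic, h = 23) is passed completely: s = 3.0000 + (23) = 26.0000
θ = 328.4° falls in segment 4 (296.6° to 360°, uniform, h = -26): β = 328.4 − 296.6 = 31.8°, B = 63.4°; Δs = -26·31.8/63.4 = -13.0410; s = 26.0000 − 13.0410 = 12.9590

θ=268.4°: 4.6842
θ=291.7°: 23.2500
θ=293.4°: 24.7987
θ=328.4°: 12.9590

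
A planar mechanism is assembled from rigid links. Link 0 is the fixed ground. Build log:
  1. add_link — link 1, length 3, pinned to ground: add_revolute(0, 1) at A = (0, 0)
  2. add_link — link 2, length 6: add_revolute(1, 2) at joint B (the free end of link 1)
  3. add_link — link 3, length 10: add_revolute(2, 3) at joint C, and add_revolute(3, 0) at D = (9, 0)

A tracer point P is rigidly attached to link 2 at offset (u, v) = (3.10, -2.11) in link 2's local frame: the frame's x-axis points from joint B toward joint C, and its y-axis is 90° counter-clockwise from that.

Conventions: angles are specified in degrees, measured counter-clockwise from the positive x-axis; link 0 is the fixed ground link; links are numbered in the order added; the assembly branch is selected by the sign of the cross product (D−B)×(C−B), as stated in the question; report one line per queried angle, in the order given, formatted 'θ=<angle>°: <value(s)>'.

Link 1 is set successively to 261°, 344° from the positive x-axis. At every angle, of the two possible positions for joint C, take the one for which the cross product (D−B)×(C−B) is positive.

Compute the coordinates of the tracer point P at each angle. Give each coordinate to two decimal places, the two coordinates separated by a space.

A=(0,0), D=(9.00,0)
θ=261°: B = A + 3.00·(cos261°, sin261°) = (-0.4693, -2.9631)
θ=261°: |BD| = 9.9221
θ=261°: circle(B,6.00) ∩ circle(D,10.00): a=1.7359, h=5.7434
θ=261°:   candidates: C₊=(-0.5278,3.0366) cross=56.986; C₋=(2.9026,-7.9260) cross=-56.986
θ=261°:   branch + wants cross > 0 → take C=(-0.5278,3.0366) (cross=56.986)
θ=261°: ex = (C−B)/|BC| = (-0.0097,1.0000); ey = (-1.0000,-0.0097)
θ=261°: P = B + 3.10·ex + -2.11·ey = (1.6104,0.1574)
θ=344°: B = A + 3.00·(cos344°, sin344°) = (2.8838, -0.8269)
θ=344°: |BD| = 6.1719
θ=344°: circle(B,6.00) ∩ circle(D,10.00): a=-2.0989, h=5.6209
θ=344°:   candidates: C₊=(0.0507,4.4621) cross=34.691; C₋=(1.5569,-6.6784) cross=-34.691
θ=344°:   branch + wants cross > 0 → take C=(0.0507,4.4621) (cross=34.691)
θ=344°: ex = (C−B)/|BC| = (-0.4722,0.8815); ey = (-0.8815,-0.4722)
θ=344°: P = B + 3.10·ex + -2.11·ey = (3.2800,2.9020)

θ=261°: 1.61 0.16
θ=344°: 3.28 2.90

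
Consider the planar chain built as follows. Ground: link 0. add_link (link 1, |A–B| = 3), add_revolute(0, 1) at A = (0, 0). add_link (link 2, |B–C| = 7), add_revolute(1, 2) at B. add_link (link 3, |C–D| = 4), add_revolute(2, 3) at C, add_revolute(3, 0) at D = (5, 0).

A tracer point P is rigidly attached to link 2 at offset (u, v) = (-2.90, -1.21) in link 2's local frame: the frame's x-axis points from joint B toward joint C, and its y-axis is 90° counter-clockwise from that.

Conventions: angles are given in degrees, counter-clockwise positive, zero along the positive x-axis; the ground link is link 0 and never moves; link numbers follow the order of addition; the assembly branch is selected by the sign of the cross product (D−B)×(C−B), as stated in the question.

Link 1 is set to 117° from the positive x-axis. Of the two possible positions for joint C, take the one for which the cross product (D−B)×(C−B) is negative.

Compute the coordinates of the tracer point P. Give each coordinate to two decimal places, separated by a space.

A=(0,0), D=(5.00,0)
B = A + 3.00·(cos117°, sin117°) = (-1.3620, 2.6730)
|BD| = 6.9007
circle(B,7.00) ∩ circle(D,4.00): a=5.8414, h=3.8572
  candidates: C₊=(5.5175,3.9664) cross=26.617; C₋=(2.5293,-3.1457) cross=-26.617
  branch - wants cross < 0 → take C=(2.5293,-3.1457) (cross=-26.617)
ex = (C−B)/|BC| = (0.5559,-0.8313); ey = (0.8313,0.5559)
P = B + -2.90·ex + -1.21·ey = (-3.9799,4.4110)

-3.98 4.41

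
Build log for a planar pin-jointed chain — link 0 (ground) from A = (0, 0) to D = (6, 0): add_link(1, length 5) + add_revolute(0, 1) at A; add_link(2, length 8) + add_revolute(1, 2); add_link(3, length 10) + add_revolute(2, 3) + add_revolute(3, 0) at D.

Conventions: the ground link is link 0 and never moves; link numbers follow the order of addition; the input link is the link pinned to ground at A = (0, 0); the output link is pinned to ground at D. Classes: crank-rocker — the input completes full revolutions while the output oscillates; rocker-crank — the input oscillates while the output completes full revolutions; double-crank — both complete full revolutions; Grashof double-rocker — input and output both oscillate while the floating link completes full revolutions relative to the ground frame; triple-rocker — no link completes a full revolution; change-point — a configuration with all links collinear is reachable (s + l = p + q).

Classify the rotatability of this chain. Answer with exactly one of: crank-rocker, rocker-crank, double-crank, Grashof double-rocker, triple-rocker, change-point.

lengths: ground=6, input=5, coupler=8, output=10
sorted: s=5 (shortest), l=10 (longest), p+q=14
s + l = 15 vs p + q = 14
s + l > p + q → non-Grashof → no link fully rotates → triple-rocker

triple-rocker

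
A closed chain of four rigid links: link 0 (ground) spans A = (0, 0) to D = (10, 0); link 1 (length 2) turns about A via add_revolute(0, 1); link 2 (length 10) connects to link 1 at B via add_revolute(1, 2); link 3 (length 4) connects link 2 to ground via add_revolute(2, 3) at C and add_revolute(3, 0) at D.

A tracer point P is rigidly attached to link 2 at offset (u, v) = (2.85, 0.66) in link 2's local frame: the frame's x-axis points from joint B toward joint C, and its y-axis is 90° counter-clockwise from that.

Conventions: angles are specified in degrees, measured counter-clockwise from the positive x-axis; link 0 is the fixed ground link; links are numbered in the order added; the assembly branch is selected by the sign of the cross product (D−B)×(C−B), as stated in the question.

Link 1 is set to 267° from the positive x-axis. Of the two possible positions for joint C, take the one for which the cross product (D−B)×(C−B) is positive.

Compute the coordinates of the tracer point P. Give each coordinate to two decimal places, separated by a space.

A=(0,0), D=(10.00,0)
B = A + 2.00·(cos267°, sin267°) = (-0.1047, -1.9973)
|BD| = 10.3002
circle(B,10.00) ∩ circle(D,4.00): a=9.2277, h=3.8535
  candidates: C₊=(8.2007,3.5724) cross=39.692; C₋=(9.6951,-3.9884) cross=-39.692
  branch + wants cross > 0 → take C=(8.2007,3.5724) (cross=39.692)
ex = (C−B)/|BC| = (0.8305,0.5570); ey = (-0.5570,0.8305)
P = B + 2.85·ex + 0.66·ey = (1.8947,0.1383)

1.89 0.14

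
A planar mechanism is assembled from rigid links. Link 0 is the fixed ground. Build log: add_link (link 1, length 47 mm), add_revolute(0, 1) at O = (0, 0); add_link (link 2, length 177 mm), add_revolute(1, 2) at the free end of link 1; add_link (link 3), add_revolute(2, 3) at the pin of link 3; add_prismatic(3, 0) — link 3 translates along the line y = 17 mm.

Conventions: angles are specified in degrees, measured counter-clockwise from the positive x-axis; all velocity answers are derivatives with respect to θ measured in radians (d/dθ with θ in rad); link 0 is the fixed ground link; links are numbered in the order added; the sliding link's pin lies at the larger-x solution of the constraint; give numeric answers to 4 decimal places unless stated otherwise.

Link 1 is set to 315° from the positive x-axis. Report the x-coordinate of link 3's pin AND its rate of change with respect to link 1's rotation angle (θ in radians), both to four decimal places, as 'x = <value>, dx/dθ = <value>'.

geometry: r = 47 mm, L = 177 mm, e = 17 mm
crank pin P = (r cos θ, r sin θ) = (33.234019, -33.234019)
h = r sin θ − e = -33.234019 − 17 = -50.234019
x = r cos θ + √(L² − h²) = 33.234019 + 169.721959 = 202.955978
dx/dθ = −r sin θ − h·r cos θ/√(L² − h²) (θ in radians; h = -50.234019) = 43.070567

x = 202.9560, dx/dθ = 43.0706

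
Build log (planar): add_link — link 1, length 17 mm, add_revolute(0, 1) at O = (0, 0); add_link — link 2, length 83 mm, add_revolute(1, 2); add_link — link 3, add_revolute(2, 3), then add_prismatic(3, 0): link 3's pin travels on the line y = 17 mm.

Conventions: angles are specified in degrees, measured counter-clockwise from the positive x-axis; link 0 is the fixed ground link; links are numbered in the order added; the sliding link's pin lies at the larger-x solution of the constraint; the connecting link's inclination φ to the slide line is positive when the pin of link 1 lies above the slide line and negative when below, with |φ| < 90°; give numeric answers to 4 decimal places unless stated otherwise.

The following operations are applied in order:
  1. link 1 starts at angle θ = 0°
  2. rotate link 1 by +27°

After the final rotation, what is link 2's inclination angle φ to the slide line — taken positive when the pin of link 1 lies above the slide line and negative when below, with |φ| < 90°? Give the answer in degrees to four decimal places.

geometry: r = 17 mm, L = 83 mm, e = 17 mm; θ starts at 0°
rotate link 1 by +27°: θ ← 0° +27° = 27°
h = r sin θ − e = 7.717838 − 17 = -9.282162
sin φ = h / L = -9.282162 / 83 = -0.11183327
φ = arcsin(-0.11183327) = -6.421006°

-6.4210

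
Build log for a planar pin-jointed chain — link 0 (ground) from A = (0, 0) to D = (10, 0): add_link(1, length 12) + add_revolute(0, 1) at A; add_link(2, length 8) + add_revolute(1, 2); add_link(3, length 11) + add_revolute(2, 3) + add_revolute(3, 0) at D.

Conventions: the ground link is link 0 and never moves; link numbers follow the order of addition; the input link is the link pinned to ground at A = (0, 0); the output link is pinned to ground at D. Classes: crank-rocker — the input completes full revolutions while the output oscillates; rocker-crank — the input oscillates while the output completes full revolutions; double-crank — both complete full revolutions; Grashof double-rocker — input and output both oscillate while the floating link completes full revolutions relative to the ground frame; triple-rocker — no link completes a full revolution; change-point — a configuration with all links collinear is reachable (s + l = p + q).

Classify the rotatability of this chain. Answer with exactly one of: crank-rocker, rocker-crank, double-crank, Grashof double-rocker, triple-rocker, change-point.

lengths: ground=10, input=12, coupler=8, output=11
sorted: s=8 (shortest), l=12 (longest), p+q=21
s + l = 20 vs p + q = 21
s + l < p + q (Grashof) with shortest = coupler link → Grashof double-rocker

Grashof double-rocker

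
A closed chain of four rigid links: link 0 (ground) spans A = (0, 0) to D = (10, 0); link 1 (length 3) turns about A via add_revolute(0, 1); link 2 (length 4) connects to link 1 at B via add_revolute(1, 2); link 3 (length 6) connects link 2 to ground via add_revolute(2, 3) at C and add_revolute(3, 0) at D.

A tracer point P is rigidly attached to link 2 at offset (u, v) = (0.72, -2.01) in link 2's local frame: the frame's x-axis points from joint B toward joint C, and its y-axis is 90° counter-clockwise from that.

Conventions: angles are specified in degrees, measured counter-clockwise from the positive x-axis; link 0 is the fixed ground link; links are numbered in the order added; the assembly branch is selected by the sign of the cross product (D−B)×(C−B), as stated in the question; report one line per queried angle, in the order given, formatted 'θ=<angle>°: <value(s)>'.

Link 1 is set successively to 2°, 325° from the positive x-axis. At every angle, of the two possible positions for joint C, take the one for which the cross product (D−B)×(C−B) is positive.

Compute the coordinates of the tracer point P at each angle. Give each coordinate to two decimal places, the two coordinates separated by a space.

A=(0,0), D=(10.00,0)
θ=2°: B = A + 3.00·(cos2°, sin2°) = (2.9982, 0.1047)
θ=2°: |BD| = 7.0026
θ=2°: circle(B,4.00) ∩ circle(D,6.00): a=2.0733, h=3.4208
θ=2°:   candidates: C₊=(5.1224,3.4941) cross=23.954; C₋=(5.0201,-3.3467) cross=-23.954
θ=2°:   branch + wants cross > 0 → take C=(5.1224,3.4941) (cross=23.954)
θ=2°: ex = (C−B)/|BC| = (0.5310,0.8473); ey = (-0.8473,0.5310)
θ=2°: P = B + 0.72·ex + -2.01·ey = (5.0837,-0.3526)
θ=325°: B = A + 3.00·(cos325°, sin325°) = (2.4575, -1.7207)
θ=325°: |BD| = 7.7363
θ=325°: circle(B,4.00) ∩ circle(D,6.00): a=2.5756, h=3.0605
θ=325°:   candidates: C₊=(4.2878,1.8359) cross=23.677; C₋=(5.6492,-4.1317) cross=-23.677
θ=325°:   branch + wants cross > 0 → take C=(4.2878,1.8359) (cross=23.677)
θ=325°: ex = (C−B)/|BC| = (0.4576,0.8892); ey = (-0.8892,0.4576)
θ=325°: P = B + 0.72·ex + -2.01·ey = (4.5741,-2.0003)

θ=2°: 5.08 -0.35
θ=325°: 4.57 -2.00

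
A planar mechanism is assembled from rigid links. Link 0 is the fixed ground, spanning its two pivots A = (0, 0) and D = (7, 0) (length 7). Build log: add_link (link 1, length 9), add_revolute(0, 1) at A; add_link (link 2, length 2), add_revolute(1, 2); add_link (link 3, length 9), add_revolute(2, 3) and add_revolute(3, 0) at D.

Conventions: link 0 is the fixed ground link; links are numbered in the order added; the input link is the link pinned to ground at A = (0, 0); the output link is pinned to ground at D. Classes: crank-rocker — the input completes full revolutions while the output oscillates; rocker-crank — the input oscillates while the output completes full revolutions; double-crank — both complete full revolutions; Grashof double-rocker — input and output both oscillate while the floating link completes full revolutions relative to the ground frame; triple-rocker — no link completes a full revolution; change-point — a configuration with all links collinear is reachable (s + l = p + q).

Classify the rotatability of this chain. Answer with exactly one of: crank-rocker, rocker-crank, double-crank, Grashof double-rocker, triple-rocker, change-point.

lengths: ground=7, input=9, coupler=2, output=9
sorted: s=2 (shortest), l=9 (longest), p+q=16
s + l = 11 vs p + q = 16
s + l < p + q (Grashof) with shortest = coupler link → Grashof double-rocker

Grashof double-rocker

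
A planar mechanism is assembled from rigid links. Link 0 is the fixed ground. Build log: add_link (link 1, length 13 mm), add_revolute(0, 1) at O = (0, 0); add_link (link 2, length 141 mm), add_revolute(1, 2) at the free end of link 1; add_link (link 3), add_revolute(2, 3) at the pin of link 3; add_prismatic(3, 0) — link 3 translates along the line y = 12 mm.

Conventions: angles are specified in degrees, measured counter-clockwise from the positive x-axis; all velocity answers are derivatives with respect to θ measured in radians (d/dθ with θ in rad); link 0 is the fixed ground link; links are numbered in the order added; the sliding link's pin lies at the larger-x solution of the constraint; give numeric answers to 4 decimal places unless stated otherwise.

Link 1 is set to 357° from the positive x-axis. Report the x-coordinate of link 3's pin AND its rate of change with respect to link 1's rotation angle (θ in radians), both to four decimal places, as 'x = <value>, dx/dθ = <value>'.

geometry: r = 13 mm, L = 141 mm, e = 12 mm
crank pin P = (r cos θ, r sin θ) = (12.982184, -0.680367)
h = r sin θ − e = -0.680367 − 12 = -12.680367
x = r cos θ + √(L² − h²) = 12.982184 + 140.428659 = 153.410843
dx/dθ = −r sin θ − h·r cos θ/√(L² − h²) (θ in radians; h = -12.680367) = 1.852627

x = 153.4108, dx/dθ = 1.8526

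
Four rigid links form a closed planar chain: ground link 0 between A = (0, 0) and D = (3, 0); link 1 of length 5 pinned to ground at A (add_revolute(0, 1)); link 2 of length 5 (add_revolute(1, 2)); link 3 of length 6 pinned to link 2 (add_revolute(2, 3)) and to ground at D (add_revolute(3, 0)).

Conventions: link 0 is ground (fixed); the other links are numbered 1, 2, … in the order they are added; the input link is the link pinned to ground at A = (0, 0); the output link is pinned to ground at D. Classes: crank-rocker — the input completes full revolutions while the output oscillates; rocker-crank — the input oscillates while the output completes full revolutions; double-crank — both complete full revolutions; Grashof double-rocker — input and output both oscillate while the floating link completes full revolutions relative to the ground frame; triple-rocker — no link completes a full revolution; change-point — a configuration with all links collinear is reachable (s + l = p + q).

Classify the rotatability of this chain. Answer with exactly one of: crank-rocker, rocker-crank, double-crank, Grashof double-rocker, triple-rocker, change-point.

lengths: ground=3, input=5, coupler=5, output=6
sorted: s=3 (shortest), l=6 (longest), p+q=10
s + l = 9 vs p + q = 10
s + l < p + q (Grashof) with shortest = ground link → double-crank

double-crank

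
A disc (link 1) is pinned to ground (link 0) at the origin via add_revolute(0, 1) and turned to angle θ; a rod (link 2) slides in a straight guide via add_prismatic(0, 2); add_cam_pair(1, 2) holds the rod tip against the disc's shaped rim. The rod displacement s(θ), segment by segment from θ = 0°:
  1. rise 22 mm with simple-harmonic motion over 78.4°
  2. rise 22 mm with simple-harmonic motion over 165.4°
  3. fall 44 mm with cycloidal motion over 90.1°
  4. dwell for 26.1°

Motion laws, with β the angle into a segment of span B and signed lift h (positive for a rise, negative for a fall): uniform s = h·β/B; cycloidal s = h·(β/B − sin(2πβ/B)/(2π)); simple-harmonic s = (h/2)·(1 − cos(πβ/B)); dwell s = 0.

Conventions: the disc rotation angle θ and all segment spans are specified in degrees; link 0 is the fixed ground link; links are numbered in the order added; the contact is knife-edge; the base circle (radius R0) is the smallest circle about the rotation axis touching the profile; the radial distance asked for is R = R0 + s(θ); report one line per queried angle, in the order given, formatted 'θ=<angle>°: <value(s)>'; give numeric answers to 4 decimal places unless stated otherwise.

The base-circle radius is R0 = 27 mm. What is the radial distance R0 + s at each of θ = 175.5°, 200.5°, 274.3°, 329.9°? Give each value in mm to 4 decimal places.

segment 1 (0° to 78.4°, simple-harmonic, h = 22) is passed completely: s = 0.0000 + (22) = 22.0000
θ = 175.5° falls in segment 2 (78.4° to 243.8°, simple-harmonic, h = 22): β = 175.5 − 78.4 = 97.1°, B = 165.4°; Δs = 22/2·(1 − cos(π·0.5871)) = 13.9713; s = 22.0000 + 13.9713 = 35.9713
θ = 200.5° falls in segment 2 (78.4° to 243.8°, simple-harmonic, h = 22): β = 200.5 − 78.4 = 122.1°, B = 165.4°; Δs = 22/2·(1 − cos(π·0.7382)) = 18.4848; s = 22.0000 + 18.4848 = 40.4848
segment 2 (78.4° to 243.8°, simple-harmonic, h = 22) is passed completely: s = 22.0000 + (22) = 44.0000
θ = 274.3° falls in segment 3 (243.8° to 333.9°, cycloidal, h = -44): β = 274.3 − 243.8 = 30.5°, B = 90.1°; Δs = -44·(0.3385 − sin(2π·0.3385)/(2π)) = -8.9471; s = 44.0000 − 8.9471 = 35.0529
θ = 329.9° falls in segment 3 (243.8° to 333.9°, cycloidal, h = -44): β = 329.9 − 243.8 = 86.1°, B = 90.1°; Δs = -44·(0.9556 − sin(2π·0.9556)/(2π)) = -43.9748; s = 44.0000 − 43.9748 = 0.0252
θ=175.5°: R = R0 + s = 27 + 35.9713 = 62.9713
θ=200.5°: R = R0 + s = 27 + 40.4848 = 67.4848
θ=274.3°: R = R0 + s = 27 + 35.0529 = 62.0529
θ=329.9°: R = R0 + s = 27 + 0.0252 = 27.0252

θ=175.5°: 62.9713
θ=200.5°: 67.4848
θ=274.3°: 62.0529
θ=329.9°: 27.0252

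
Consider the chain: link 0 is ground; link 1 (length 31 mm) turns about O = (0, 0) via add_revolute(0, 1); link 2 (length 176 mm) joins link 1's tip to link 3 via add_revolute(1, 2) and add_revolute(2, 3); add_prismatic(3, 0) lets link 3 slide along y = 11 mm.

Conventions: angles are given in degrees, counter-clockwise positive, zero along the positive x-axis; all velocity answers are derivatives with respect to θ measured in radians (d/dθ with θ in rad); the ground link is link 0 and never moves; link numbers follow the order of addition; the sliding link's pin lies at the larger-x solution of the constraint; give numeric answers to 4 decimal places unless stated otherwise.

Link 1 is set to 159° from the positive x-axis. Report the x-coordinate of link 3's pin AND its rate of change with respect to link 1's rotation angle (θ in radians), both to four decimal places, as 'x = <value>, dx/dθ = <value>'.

geometry: r = 31 mm, L = 176 mm, e = 11 mm
crank pin P = (r cos θ, r sin θ) = (-28.940993, 11.109406)
h = r sin θ − e = 11.109406 − 11 = 0.109406
x = r cos θ + √(L² − h²) = -28.940993 + 175.999966 = 147.058973
dx/dθ = −r sin θ − h·r cos θ/√(L² − h²) (θ in radians; h = 0.109406) = -11.091416

x = 147.0590, dx/dθ = -11.0914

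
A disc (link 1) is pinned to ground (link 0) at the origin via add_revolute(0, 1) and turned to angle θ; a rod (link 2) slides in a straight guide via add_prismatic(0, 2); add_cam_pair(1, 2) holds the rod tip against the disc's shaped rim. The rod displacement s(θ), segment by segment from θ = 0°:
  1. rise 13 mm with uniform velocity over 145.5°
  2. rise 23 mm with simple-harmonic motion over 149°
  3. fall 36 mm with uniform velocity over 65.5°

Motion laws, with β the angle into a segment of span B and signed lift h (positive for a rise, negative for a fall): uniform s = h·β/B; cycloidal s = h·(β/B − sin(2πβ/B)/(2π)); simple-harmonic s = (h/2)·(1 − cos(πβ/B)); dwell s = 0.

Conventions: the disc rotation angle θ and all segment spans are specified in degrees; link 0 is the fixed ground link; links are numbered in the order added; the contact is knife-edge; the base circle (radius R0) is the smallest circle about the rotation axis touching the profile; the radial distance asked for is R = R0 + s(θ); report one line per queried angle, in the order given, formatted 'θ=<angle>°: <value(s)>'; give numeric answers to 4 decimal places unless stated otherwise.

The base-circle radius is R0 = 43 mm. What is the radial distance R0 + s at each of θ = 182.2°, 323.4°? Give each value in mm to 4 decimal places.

segment 1 (0° to 145.5°, uniform, h = 13) is passed completely: s = 0.0000 + (13) = 13.0000
θ = 182.2° falls in segment 2 (145.5° to 294.5°, simple-harmonic, h = 23): β = 182.2 − 145.5 = 36.7°, B = 149°; Δs = 23/2·(1 − cos(π·0.2463)) = 3.2745; s = 13.0000 + 3.2745 = 16.2745
segment 2 (145.5° to 294.5°, simple-harmonic, h = 23) is passed completely: s = 13.0000 + (23) = 36.0000
θ = 323.4° falls in segment 3 (294.5° to 360°, uniform, h = -36): β = 323.4 − 294.5 = 28.9°, B = 65.5°; Δs = -36·28.9/65.5 = -15.8840; s = 36.0000 − 15.8840 = 20.1160
θ=182.2°: R = R0 + s = 43 + 16.2745 = 59.2745
θ=323.4°: R = R0 + s = 43 + 20.1160 = 63.1160

θ=182.2°: 59.2745
θ=323.4°: 63.1160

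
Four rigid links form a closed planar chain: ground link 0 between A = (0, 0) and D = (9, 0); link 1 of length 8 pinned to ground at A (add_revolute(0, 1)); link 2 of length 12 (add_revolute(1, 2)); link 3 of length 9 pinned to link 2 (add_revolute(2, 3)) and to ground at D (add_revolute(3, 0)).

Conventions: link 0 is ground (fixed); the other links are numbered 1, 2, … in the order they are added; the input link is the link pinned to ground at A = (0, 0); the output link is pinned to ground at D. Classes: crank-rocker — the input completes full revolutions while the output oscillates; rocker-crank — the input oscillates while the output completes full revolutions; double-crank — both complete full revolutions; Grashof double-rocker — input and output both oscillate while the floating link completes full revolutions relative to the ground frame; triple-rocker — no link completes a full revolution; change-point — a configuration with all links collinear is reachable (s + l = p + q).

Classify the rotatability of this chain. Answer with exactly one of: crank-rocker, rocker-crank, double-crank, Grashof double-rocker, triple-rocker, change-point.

lengths: ground=9, input=8, coupler=12, output=9
sorted: s=8 (shortest), l=12 (longest), p+q=18
s + l = 20 vs p + q = 18
s + l > p + q → non-Grashof → no link fully rotates → triple-rocker

triple-rocker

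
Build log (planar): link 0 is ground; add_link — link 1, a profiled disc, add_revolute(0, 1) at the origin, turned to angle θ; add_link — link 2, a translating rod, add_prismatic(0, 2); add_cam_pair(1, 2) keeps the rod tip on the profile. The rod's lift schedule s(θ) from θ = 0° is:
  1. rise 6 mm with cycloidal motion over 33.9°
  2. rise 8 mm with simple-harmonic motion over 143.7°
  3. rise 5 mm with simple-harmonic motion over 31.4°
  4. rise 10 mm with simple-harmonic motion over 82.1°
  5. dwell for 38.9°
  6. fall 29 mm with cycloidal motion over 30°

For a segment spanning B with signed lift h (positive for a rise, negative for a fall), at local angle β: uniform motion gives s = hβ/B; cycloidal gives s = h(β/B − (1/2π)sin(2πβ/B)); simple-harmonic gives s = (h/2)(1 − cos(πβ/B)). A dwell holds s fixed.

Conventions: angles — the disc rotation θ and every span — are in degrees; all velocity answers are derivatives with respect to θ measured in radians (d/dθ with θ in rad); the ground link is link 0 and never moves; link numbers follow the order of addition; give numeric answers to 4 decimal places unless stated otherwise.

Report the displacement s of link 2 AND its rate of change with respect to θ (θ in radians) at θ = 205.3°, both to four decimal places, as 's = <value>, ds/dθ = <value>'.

seg 1 [0°–33.9°] cycloidal, h=6: full span → s += 6 → s = 6.0000
seg 2 [33.9°–177.6°] simple-harmonic, h=8: full span → s += 8 → s = 14.0000
seg 3 [177.6°–209°] simple-harmonic, h=5: θ=205.3° here. β=27.7, B=31.4. 5/2·(1 − cos(π·0.8822)) = 4.8306 → s = 18.8306
velocity in seg [177.6°–209°] (simple-harmonic), θ in radians: β = 27.7° = 0.4835 rad, B = 31.4° = 0.5480 rad; ds/dθ = (πh/(2B)) sin(πβ/B) = (π·5/(2·0.5480)) sin(π·0.8822) = 5.184894 mm/rad

s = 18.8306, ds/dθ = 5.1849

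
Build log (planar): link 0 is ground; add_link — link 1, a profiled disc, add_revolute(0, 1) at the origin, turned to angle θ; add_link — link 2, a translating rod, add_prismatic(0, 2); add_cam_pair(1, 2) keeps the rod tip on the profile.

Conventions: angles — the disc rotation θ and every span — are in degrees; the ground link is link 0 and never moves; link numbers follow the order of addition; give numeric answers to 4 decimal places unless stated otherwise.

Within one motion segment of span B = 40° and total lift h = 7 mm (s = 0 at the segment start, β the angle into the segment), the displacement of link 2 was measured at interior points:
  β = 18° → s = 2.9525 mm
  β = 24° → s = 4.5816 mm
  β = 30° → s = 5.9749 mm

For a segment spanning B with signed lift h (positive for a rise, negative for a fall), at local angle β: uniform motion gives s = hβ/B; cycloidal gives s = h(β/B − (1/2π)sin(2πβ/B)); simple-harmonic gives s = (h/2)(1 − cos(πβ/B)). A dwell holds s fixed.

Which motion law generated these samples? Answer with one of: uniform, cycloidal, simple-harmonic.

candidates at β/B = r: uniform s = h·r (linear in β); cycloidal s = h·(r − sin(2πr)/(2π)); simple-harmonic s = (h/2)(1 − cos(πr))
β=18°: printed 2.9525 | uniform 3.1500, cycloidal 2.8057, simple-harmonic 2.9525
β=24°: printed 4.5816 | uniform 4.2000, cycloidal 4.8548, simple-harmonic 4.5816
β=30°: printed 5.9749 | uniform 5.2500, cycloidal 6.3641, simple-harmonic 5.9749
only one law matches every sample → simple-harmonic

simple-harmonic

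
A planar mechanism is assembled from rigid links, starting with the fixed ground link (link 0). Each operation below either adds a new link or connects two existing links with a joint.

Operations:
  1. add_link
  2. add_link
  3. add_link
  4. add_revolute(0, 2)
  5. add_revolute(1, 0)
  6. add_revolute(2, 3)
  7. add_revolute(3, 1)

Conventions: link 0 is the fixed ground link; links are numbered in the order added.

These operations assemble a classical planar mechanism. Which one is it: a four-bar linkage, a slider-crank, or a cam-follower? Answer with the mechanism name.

links: 4 (incl. ground); joints: 4 revolute, 0 prismatic, 0 higher (cam) pair, forming one closed loop
4 links in a single 4R loop → four-bar linkage

four-bar linkage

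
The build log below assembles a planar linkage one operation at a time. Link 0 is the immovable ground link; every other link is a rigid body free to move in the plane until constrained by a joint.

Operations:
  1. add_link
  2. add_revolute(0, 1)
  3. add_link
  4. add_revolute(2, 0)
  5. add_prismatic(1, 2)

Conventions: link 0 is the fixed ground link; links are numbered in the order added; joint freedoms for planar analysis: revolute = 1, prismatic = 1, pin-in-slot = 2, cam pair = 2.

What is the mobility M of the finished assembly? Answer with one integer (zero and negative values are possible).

(L,J1,J2)=(1,0,0); link0 fixed
link1: (2,0,0)
R 0-1 [J1]: (2,1,0)
link2: (3,1,0)
R 2-0 [J1]: (3,2,0)
P 1-2 [J1]: (3,3,0)
Grübler: 3·2 − 2·3 − 0 = 0

M = 0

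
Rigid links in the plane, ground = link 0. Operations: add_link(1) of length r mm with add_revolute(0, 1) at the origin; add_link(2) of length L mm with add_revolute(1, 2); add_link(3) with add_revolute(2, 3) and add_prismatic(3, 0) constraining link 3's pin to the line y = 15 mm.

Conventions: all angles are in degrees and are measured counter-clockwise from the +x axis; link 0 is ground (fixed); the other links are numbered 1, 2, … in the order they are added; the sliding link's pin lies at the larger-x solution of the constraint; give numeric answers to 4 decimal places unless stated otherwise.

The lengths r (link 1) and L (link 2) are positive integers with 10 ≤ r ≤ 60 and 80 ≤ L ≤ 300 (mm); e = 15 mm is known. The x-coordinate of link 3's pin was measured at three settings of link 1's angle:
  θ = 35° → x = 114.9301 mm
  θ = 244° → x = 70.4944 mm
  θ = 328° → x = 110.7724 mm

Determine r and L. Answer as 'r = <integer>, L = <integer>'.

constraint per measurement: (x − r cos θ)² + (r sin θ − e)² = L²
subtracting the θ₁ and θ₂ equations cancels the r² and L² terms:
r = (x₁² − x₂²) / (2[(x₁cos θ₁ + e sin θ₁) − (x₂cos θ₂ + e sin θ₂)]) = 28.0000 → r = 28
L² = (x₁ − r cos θ₁)² + (r sin θ₁ − e)² = 8463.9910 → L = 92.0000 → L = 92
check at θ₃=328°: x = 110.7724 (printed 110.7724) ✓

r = 28, L = 92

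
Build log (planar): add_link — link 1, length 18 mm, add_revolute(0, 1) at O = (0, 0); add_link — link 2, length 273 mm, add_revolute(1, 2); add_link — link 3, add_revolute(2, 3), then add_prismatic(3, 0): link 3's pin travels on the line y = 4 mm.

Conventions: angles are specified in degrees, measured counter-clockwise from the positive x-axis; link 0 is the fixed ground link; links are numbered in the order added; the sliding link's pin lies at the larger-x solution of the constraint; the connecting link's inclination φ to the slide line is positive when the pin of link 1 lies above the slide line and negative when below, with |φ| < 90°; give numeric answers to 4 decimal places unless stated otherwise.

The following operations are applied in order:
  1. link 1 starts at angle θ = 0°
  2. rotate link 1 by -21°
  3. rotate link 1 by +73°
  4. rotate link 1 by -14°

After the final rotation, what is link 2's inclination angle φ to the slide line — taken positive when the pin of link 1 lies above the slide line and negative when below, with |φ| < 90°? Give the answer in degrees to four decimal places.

geometry: r = 18 mm, L = 273 mm, e = 4 mm; θ starts at 0°
rotate link 1 by -21°: θ ← 0° -21° = -21°
rotate link 1 by +73°: θ ← -21° +73° = 52°
rotate link 1 by -14°: θ ← 52° -14° = 38°
h = r sin θ − e = 11.081907 − 4 = 7.081907
sin φ = h / L = 7.081907 / 273 = 0.02594105
φ = arcsin(0.02594105) = 1.486479°

1.4865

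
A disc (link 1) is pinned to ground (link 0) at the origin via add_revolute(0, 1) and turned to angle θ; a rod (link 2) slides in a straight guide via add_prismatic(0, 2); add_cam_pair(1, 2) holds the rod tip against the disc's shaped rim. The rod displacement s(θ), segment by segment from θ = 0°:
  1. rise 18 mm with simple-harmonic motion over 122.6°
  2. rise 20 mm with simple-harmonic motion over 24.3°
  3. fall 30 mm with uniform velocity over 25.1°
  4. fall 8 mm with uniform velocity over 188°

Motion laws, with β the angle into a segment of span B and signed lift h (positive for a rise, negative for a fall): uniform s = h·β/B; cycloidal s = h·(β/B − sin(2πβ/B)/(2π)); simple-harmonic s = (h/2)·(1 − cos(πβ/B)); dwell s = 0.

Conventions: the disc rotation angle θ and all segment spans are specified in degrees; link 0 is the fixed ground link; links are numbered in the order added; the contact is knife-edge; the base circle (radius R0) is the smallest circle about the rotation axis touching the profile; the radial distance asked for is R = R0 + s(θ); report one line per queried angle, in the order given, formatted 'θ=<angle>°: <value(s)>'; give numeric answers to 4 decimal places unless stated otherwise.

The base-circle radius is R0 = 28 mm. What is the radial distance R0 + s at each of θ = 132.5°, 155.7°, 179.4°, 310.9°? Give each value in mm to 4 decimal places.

segment 1 (0° to 122.6°, simple-harmonic, h = 18) is passed completely: s = 0.0000 + (18) = 18.0000
θ = 132.5° falls in segment 2 (122.6° to 146.9°, simple-harmonic, h = 20): β = 132.5 − 122.6 = 9.9°, B = 24.3°; Δs = 20/2·(1 − cos(π·0.4074)) = 7.1320; s = 18.0000 + 7.1320 = 25.1320
segment 2 (122.6° to 146.9°, simple-harmonic, h = 20) is passed completely: s = 18.0000 + (20) = 38.0000
θ = 155.7° falls in segment 3 (146.9° to 172°, uniform, h = -30): β = 155.7 − 146.9 = 8.8°, B = 25.1°; Δs = -30·8.8/25.1 = -10.5179; s = 38.0000 − 10.5179 = 27.4821
segment 3 (146.9° to 172°, uniform, h = -30) is passed completely: s = 38.0000 + (-30) = 8.0000
θ = 179.4° falls in segment 4 (172° to 360°, uniform, h = -8): β = 179.4 − 172 = 7.4°, B = 188°; Δs = -8·7.4/188 = -0.3149; s = 8.0000 − 0.3149 = 7.6851
θ = 310.9° falls in segment 4 (172° to 360°, uniform, h = -8): β = 310.9 − 172 = 138.9°, B = 188°; Δs = -8·138.9/188 = -5.9106; s = 8.0000 − 5.9106 = 2.0894
θ=132.5°: R = R0 + s = 28 + 25.1320 = 53.1320
θ=155.7°: R = R0 + s = 28 + 27.4821 = 55.4821
θ=179.4°: R = R0 + s = 28 + 7.6851 = 35.6851
θ=310.9°: R = R0 + s = 28 + 2.0894 = 30.0894

θ=132.5°: 53.1320
θ=155.7°: 55.4821
θ=179.4°: 35.6851
θ=310.9°: 30.0894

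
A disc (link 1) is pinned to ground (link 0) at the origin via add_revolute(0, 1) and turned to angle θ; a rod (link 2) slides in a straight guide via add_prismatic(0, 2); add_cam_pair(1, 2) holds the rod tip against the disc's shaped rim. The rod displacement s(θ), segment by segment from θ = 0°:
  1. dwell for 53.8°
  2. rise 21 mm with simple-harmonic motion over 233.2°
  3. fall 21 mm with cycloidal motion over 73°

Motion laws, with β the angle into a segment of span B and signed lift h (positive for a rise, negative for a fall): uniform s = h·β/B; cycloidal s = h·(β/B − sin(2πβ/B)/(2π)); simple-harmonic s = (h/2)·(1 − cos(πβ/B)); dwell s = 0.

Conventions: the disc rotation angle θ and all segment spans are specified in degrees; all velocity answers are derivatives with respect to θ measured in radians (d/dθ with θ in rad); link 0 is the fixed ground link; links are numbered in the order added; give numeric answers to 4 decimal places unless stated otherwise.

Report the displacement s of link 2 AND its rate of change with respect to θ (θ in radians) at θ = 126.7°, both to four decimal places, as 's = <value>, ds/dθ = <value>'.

segment 1 (0° to 53.8°, dwell): s unchanged at 0.0000
θ = 126.7° falls in segment 2 (53.8° to 287°, simple-harmonic, h = 21): β = 126.7 − 53.8 = 72.9°, B = 233.2°; Δs = 21/2·(1 − cos(π·0.3126)) = 4.6695; s = 0.0000 + 4.6695 = 4.6695
velocity in seg [53.8°–287°] (simple-harmonic), θ in radians: β = 72.9° = 1.2723 rad, B = 233.2° = 4.0701 rad; ds/dθ = (πh/(2B)) sin(πβ/B) = (π·21/(2·4.0701)) sin(π·0.3126) = 6.740271 mm/rad

s = 4.6695, ds/dθ = 6.7403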